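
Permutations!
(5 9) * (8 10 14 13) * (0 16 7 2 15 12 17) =(0 16 7 2 15 12 17)(5 9)(8 10 14 13) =[16, 1, 15, 3, 4, 9, 6, 2, 10, 5, 14, 11, 17, 8, 13, 12, 7, 0]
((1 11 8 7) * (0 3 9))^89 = (0 9 3)(1 11 8 7)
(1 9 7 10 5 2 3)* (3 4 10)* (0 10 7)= (0 10 5 2 4 7 3 1 9)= [10, 9, 4, 1, 7, 2, 6, 3, 8, 0, 5]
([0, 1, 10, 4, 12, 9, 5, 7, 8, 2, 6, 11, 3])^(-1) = (2 9 5 6 10)(3 12 4)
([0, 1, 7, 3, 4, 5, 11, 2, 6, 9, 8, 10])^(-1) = (2 7)(6 8 10 11)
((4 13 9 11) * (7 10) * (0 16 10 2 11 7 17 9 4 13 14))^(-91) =((0 16 10 17 9 7 2 11 13 4 14))^(-91) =(0 13 7 10 14 11 9 16 4 2 17)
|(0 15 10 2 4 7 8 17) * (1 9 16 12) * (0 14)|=36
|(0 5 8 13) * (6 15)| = 4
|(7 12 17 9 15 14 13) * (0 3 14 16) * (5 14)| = 11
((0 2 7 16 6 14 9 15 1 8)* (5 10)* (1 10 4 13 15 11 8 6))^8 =(0 11 14 1 7)(2 8 9 6 16)(4 10 13 5 15) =((0 2 7 16 1 6 14 9 11 8)(4 13 15 10 5))^8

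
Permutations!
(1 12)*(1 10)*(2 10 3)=(1 12 3 2 10)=[0, 12, 10, 2, 4, 5, 6, 7, 8, 9, 1, 11, 3]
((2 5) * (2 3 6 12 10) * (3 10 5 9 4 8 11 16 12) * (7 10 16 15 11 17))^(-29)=(2 10 7 17 8 4 9)(3 6)(5 16 12)(11 15)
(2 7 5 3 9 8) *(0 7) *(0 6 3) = (0 7 5)(2 6 3 9 8) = [7, 1, 6, 9, 4, 0, 3, 5, 2, 8]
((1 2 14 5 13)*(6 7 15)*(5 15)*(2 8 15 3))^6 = (1 13 5 7 6 15 8)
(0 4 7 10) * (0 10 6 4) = (10)(4 7 6) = [0, 1, 2, 3, 7, 5, 4, 6, 8, 9, 10]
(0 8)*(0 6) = (0 8 6) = [8, 1, 2, 3, 4, 5, 0, 7, 6]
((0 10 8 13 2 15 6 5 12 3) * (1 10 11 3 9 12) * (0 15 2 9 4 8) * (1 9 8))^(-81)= (0 12 15 10 9 3 1 5 11 4 6)(8 13)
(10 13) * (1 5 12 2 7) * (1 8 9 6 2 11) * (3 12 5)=(1 3 12 11)(2 7 8 9 6)(10 13)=[0, 3, 7, 12, 4, 5, 2, 8, 9, 6, 13, 1, 11, 10]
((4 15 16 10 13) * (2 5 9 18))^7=((2 5 9 18)(4 15 16 10 13))^7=(2 18 9 5)(4 16 13 15 10)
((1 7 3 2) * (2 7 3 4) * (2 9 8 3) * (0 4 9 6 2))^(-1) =(0 1 2 6 4)(3 8 9 7)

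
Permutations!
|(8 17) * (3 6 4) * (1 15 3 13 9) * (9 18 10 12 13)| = |(1 15 3 6 4 9)(8 17)(10 12 13 18)| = 12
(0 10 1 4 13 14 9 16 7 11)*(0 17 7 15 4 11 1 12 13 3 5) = [10, 11, 2, 5, 3, 0, 6, 1, 8, 16, 12, 17, 13, 14, 9, 4, 15, 7] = (0 10 12 13 14 9 16 15 4 3 5)(1 11 17 7)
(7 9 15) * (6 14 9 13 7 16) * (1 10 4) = (1 10 4)(6 14 9 15 16)(7 13) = [0, 10, 2, 3, 1, 5, 14, 13, 8, 15, 4, 11, 12, 7, 9, 16, 6]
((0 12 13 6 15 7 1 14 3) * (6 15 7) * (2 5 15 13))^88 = ((0 12 2 5 15 6 7 1 14 3))^88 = (0 14 7 15 2)(1 6 5 12 3)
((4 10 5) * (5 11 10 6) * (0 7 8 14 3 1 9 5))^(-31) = ((0 7 8 14 3 1 9 5 4 6)(10 11))^(-31) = (0 6 4 5 9 1 3 14 8 7)(10 11)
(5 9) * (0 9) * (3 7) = (0 9 5)(3 7) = [9, 1, 2, 7, 4, 0, 6, 3, 8, 5]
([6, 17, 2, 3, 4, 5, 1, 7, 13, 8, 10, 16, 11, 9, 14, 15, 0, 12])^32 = (0 12 6 11 1 16 17)(8 9 13)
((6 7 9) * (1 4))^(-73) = (1 4)(6 9 7)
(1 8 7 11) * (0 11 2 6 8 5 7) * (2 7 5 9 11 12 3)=[12, 9, 6, 2, 4, 5, 8, 7, 0, 11, 10, 1, 3]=(0 12 3 2 6 8)(1 9 11)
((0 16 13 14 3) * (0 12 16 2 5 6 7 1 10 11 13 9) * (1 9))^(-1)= ((0 2 5 6 7 9)(1 10 11 13 14 3 12 16))^(-1)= (0 9 7 6 5 2)(1 16 12 3 14 13 11 10)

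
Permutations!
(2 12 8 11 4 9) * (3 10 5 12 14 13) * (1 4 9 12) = (1 4 12 8 11 9 2 14 13 3 10 5) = [0, 4, 14, 10, 12, 1, 6, 7, 11, 2, 5, 9, 8, 3, 13]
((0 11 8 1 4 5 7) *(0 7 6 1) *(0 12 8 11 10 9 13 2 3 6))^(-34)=((0 10 9 13 2 3 6 1 4 5)(8 12))^(-34)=(0 6 9 4 2)(1 13 5 3 10)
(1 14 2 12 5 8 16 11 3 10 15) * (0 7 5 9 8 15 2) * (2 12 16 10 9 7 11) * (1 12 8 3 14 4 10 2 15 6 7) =(0 11 14)(1 4 10 8 2 16 15 12)(3 9)(5 6 7) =[11, 4, 16, 9, 10, 6, 7, 5, 2, 3, 8, 14, 1, 13, 0, 12, 15]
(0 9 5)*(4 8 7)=[9, 1, 2, 3, 8, 0, 6, 4, 7, 5]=(0 9 5)(4 8 7)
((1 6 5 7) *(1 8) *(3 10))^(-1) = (1 8 7 5 6)(3 10)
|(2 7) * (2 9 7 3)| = 2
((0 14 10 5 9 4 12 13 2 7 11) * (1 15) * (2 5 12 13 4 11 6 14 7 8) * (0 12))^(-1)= (0 10 14 6 7)(1 15)(2 8)(4 12 11 9 5 13)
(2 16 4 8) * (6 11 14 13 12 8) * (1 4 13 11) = (1 4 6)(2 16 13 12 8)(11 14) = [0, 4, 16, 3, 6, 5, 1, 7, 2, 9, 10, 14, 8, 12, 11, 15, 13]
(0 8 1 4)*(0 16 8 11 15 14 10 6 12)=(0 11 15 14 10 6 12)(1 4 16 8)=[11, 4, 2, 3, 16, 5, 12, 7, 1, 9, 6, 15, 0, 13, 10, 14, 8]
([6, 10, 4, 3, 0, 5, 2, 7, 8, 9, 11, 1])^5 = (0 6 2 4)(1 11 10)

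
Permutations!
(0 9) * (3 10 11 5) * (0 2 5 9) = (2 5 3 10 11 9) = [0, 1, 5, 10, 4, 3, 6, 7, 8, 2, 11, 9]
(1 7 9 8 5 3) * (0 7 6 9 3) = (0 7 3 1 6 9 8 5) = [7, 6, 2, 1, 4, 0, 9, 3, 5, 8]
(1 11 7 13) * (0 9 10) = (0 9 10)(1 11 7 13) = [9, 11, 2, 3, 4, 5, 6, 13, 8, 10, 0, 7, 12, 1]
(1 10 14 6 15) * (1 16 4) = [0, 10, 2, 3, 1, 5, 15, 7, 8, 9, 14, 11, 12, 13, 6, 16, 4] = (1 10 14 6 15 16 4)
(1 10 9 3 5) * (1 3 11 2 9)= (1 10)(2 9 11)(3 5)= [0, 10, 9, 5, 4, 3, 6, 7, 8, 11, 1, 2]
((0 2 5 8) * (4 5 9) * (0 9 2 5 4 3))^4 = (0 3 9 8 5)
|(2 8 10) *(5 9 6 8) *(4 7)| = 6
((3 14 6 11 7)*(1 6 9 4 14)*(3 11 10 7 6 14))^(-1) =(1 3 4 9 14)(6 11 7 10)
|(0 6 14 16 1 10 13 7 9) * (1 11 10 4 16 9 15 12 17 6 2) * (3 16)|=16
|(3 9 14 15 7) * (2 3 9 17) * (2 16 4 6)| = 12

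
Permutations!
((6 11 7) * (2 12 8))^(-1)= ((2 12 8)(6 11 7))^(-1)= (2 8 12)(6 7 11)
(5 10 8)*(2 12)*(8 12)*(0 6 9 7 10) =(0 6 9 7 10 12 2 8 5) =[6, 1, 8, 3, 4, 0, 9, 10, 5, 7, 12, 11, 2]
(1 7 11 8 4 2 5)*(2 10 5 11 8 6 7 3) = (1 3 2 11 6 7 8 4 10 5) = [0, 3, 11, 2, 10, 1, 7, 8, 4, 9, 5, 6]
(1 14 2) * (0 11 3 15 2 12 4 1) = (0 11 3 15 2)(1 14 12 4) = [11, 14, 0, 15, 1, 5, 6, 7, 8, 9, 10, 3, 4, 13, 12, 2]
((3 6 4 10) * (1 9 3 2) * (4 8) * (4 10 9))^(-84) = (1 6)(2 3)(4 8)(9 10)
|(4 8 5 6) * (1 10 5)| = |(1 10 5 6 4 8)| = 6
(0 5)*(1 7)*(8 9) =(0 5)(1 7)(8 9) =[5, 7, 2, 3, 4, 0, 6, 1, 9, 8]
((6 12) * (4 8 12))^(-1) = ((4 8 12 6))^(-1) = (4 6 12 8)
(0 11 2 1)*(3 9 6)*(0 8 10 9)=[11, 8, 1, 0, 4, 5, 3, 7, 10, 6, 9, 2]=(0 11 2 1 8 10 9 6 3)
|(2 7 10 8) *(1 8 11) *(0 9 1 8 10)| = 8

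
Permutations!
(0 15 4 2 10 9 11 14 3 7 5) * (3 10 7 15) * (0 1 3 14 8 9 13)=(0 14 10 13)(1 3 15 4 2 7 5)(8 9 11)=[14, 3, 7, 15, 2, 1, 6, 5, 9, 11, 13, 8, 12, 0, 10, 4]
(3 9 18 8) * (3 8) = (3 9 18) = [0, 1, 2, 9, 4, 5, 6, 7, 8, 18, 10, 11, 12, 13, 14, 15, 16, 17, 3]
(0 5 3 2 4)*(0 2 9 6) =[5, 1, 4, 9, 2, 3, 0, 7, 8, 6] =(0 5 3 9 6)(2 4)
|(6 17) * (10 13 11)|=|(6 17)(10 13 11)|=6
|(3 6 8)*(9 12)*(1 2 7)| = |(1 2 7)(3 6 8)(9 12)| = 6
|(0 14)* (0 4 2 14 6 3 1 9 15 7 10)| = 24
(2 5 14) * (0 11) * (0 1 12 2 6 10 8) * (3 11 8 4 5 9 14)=(0 8)(1 12 2 9 14 6 10 4 5 3 11)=[8, 12, 9, 11, 5, 3, 10, 7, 0, 14, 4, 1, 2, 13, 6]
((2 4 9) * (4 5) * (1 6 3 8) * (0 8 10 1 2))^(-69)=(0 5)(1 10 3 6)(2 9)(4 8)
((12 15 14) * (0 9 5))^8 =(0 5 9)(12 14 15) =((0 9 5)(12 15 14))^8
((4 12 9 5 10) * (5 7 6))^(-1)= ((4 12 9 7 6 5 10))^(-1)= (4 10 5 6 7 9 12)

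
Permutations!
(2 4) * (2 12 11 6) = (2 4 12 11 6) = [0, 1, 4, 3, 12, 5, 2, 7, 8, 9, 10, 6, 11]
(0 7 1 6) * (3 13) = (0 7 1 6)(3 13) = [7, 6, 2, 13, 4, 5, 0, 1, 8, 9, 10, 11, 12, 3]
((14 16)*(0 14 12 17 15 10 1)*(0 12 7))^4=(1 10 15 17 12)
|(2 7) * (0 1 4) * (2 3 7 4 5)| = |(0 1 5 2 4)(3 7)| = 10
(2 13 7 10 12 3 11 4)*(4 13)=[0, 1, 4, 11, 2, 5, 6, 10, 8, 9, 12, 13, 3, 7]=(2 4)(3 11 13 7 10 12)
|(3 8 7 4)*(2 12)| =|(2 12)(3 8 7 4)| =4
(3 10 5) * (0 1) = (0 1)(3 10 5) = [1, 0, 2, 10, 4, 3, 6, 7, 8, 9, 5]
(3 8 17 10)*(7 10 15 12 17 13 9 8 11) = [0, 1, 2, 11, 4, 5, 6, 10, 13, 8, 3, 7, 17, 9, 14, 12, 16, 15] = (3 11 7 10)(8 13 9)(12 17 15)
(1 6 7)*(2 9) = (1 6 7)(2 9) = [0, 6, 9, 3, 4, 5, 7, 1, 8, 2]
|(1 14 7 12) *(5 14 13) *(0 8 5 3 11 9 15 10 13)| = |(0 8 5 14 7 12 1)(3 11 9 15 10 13)| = 42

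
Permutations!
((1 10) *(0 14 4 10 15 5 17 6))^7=((0 14 4 10 1 15 5 17 6))^7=(0 17 15 10 14 6 5 1 4)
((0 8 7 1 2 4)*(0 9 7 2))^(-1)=(0 1 7 9 4 2 8)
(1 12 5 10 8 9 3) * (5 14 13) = (1 12 14 13 5 10 8 9 3) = [0, 12, 2, 1, 4, 10, 6, 7, 9, 3, 8, 11, 14, 5, 13]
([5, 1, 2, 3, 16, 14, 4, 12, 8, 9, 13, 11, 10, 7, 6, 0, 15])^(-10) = [4, 1, 2, 3, 5, 16, 0, 10, 8, 9, 7, 11, 13, 12, 15, 6, 14]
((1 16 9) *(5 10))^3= (16)(5 10)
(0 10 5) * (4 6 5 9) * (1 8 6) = (0 10 9 4 1 8 6 5) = [10, 8, 2, 3, 1, 0, 5, 7, 6, 4, 9]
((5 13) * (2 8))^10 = (13)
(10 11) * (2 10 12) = (2 10 11 12) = [0, 1, 10, 3, 4, 5, 6, 7, 8, 9, 11, 12, 2]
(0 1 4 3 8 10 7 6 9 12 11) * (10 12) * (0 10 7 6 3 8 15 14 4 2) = (0 1 2)(3 15 14 4 8 12 11 10 6 9 7) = [1, 2, 0, 15, 8, 5, 9, 3, 12, 7, 6, 10, 11, 13, 4, 14]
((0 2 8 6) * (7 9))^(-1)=((0 2 8 6)(7 9))^(-1)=(0 6 8 2)(7 9)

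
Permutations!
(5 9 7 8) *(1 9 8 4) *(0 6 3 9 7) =(0 6 3 9)(1 7 4)(5 8) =[6, 7, 2, 9, 1, 8, 3, 4, 5, 0]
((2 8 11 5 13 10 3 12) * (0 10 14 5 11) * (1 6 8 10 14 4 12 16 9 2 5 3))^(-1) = (0 8 6 1 10 2 9 16 3 14)(4 13 5 12)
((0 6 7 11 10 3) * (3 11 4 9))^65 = (0 3 9 4 7 6)(10 11) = ((0 6 7 4 9 3)(10 11))^65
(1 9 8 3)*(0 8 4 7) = (0 8 3 1 9 4 7) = [8, 9, 2, 1, 7, 5, 6, 0, 3, 4]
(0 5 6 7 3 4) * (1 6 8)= (0 5 8 1 6 7 3 4)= [5, 6, 2, 4, 0, 8, 7, 3, 1]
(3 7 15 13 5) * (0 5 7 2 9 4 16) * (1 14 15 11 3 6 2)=(0 5 6 2 9 4 16)(1 14 15 13 7 11 3)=[5, 14, 9, 1, 16, 6, 2, 11, 8, 4, 10, 3, 12, 7, 15, 13, 0]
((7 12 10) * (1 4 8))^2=(1 8 4)(7 10 12)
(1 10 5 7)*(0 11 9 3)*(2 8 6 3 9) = [11, 10, 8, 0, 4, 7, 3, 1, 6, 9, 5, 2] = (0 11 2 8 6 3)(1 10 5 7)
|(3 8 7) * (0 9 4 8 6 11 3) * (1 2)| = 30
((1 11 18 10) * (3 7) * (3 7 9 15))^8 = (18)(3 15 9)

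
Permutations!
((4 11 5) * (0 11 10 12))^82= (0 10 5)(4 11 12)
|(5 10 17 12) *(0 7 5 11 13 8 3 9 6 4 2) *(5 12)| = 33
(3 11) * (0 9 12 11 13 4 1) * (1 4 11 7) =(0 9 12 7 1)(3 13 11) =[9, 0, 2, 13, 4, 5, 6, 1, 8, 12, 10, 3, 7, 11]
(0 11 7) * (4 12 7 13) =(0 11 13 4 12 7) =[11, 1, 2, 3, 12, 5, 6, 0, 8, 9, 10, 13, 7, 4]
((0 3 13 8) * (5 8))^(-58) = ((0 3 13 5 8))^(-58) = (0 13 8 3 5)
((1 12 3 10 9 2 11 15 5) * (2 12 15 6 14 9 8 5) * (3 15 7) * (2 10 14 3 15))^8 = ((1 7 15 10 8 5)(2 11 6 3 14 9 12))^8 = (1 15 8)(2 11 6 3 14 9 12)(5 7 10)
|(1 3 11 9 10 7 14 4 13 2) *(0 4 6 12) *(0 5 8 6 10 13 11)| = 24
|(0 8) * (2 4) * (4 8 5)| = 5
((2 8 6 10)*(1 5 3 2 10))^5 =(10)(1 6 8 2 3 5)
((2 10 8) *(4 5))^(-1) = (2 8 10)(4 5)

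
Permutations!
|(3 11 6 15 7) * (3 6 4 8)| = |(3 11 4 8)(6 15 7)| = 12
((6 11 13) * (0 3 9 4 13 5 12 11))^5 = ((0 3 9 4 13 6)(5 12 11))^5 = (0 6 13 4 9 3)(5 11 12)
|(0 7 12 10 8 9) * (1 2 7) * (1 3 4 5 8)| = 30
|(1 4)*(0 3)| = |(0 3)(1 4)| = 2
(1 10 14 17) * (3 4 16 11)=[0, 10, 2, 4, 16, 5, 6, 7, 8, 9, 14, 3, 12, 13, 17, 15, 11, 1]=(1 10 14 17)(3 4 16 11)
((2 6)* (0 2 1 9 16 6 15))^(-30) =(1 16)(6 9)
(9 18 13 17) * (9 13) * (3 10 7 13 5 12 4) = [0, 1, 2, 10, 3, 12, 6, 13, 8, 18, 7, 11, 4, 17, 14, 15, 16, 5, 9] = (3 10 7 13 17 5 12 4)(9 18)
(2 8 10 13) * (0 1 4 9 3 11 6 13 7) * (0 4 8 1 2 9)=[2, 8, 1, 11, 0, 5, 13, 4, 10, 3, 7, 6, 12, 9]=(0 2 1 8 10 7 4)(3 11 6 13 9)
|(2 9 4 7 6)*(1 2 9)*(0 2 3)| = |(0 2 1 3)(4 7 6 9)| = 4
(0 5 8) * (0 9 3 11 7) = (0 5 8 9 3 11 7) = [5, 1, 2, 11, 4, 8, 6, 0, 9, 3, 10, 7]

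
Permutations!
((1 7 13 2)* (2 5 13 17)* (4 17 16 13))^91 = ((1 7 16 13 5 4 17 2))^91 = (1 13 17 7 5 2 16 4)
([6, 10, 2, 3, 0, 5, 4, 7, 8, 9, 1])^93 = (1 10)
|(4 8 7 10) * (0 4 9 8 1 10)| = |(0 4 1 10 9 8 7)| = 7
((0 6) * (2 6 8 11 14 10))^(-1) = ((0 8 11 14 10 2 6))^(-1) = (0 6 2 10 14 11 8)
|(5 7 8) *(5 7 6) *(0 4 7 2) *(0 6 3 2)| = |(0 4 7 8)(2 6 5 3)| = 4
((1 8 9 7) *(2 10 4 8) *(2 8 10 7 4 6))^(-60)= (1 10)(2 9)(4 7)(6 8)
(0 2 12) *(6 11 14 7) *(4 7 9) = (0 2 12)(4 7 6 11 14 9) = [2, 1, 12, 3, 7, 5, 11, 6, 8, 4, 10, 14, 0, 13, 9]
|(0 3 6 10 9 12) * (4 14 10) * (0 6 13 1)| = 12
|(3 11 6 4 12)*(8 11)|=6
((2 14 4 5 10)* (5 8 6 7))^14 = (2 5 6 4)(7 8 14 10)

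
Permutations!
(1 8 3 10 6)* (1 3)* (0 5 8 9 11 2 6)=[5, 9, 6, 10, 4, 8, 3, 7, 1, 11, 0, 2]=(0 5 8 1 9 11 2 6 3 10)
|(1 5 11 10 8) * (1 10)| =6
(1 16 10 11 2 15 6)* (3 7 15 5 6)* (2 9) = [0, 16, 5, 7, 4, 6, 1, 15, 8, 2, 11, 9, 12, 13, 14, 3, 10] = (1 16 10 11 9 2 5 6)(3 7 15)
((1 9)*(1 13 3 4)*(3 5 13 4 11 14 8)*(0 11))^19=((0 11 14 8 3)(1 9 4)(5 13))^19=(0 3 8 14 11)(1 9 4)(5 13)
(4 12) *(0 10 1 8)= (0 10 1 8)(4 12)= [10, 8, 2, 3, 12, 5, 6, 7, 0, 9, 1, 11, 4]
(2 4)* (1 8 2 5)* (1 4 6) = (1 8 2 6)(4 5) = [0, 8, 6, 3, 5, 4, 1, 7, 2]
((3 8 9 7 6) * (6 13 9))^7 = ((3 8 6)(7 13 9))^7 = (3 8 6)(7 13 9)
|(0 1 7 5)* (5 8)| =|(0 1 7 8 5)| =5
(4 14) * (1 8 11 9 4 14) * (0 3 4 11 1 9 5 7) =(14)(0 3 4 9 11 5 7)(1 8) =[3, 8, 2, 4, 9, 7, 6, 0, 1, 11, 10, 5, 12, 13, 14]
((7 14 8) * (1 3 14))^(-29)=((1 3 14 8 7))^(-29)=(1 3 14 8 7)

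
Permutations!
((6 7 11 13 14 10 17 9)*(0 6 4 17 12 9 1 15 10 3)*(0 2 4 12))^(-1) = (0 10 15 1 17 4 2 3 14 13 11 7 6)(9 12)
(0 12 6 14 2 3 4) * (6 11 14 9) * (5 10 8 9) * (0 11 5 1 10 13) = [12, 10, 3, 4, 11, 13, 1, 7, 9, 6, 8, 14, 5, 0, 2] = (0 12 5 13)(1 10 8 9 6)(2 3 4 11 14)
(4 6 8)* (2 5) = (2 5)(4 6 8) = [0, 1, 5, 3, 6, 2, 8, 7, 4]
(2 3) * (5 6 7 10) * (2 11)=(2 3 11)(5 6 7 10)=[0, 1, 3, 11, 4, 6, 7, 10, 8, 9, 5, 2]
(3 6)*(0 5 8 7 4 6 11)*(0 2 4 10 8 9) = (0 5 9)(2 4 6 3 11)(7 10 8) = [5, 1, 4, 11, 6, 9, 3, 10, 7, 0, 8, 2]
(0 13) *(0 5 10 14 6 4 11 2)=[13, 1, 0, 3, 11, 10, 4, 7, 8, 9, 14, 2, 12, 5, 6]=(0 13 5 10 14 6 4 11 2)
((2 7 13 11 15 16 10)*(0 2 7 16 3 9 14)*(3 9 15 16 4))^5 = ((0 2 4 3 15 9 14)(7 13 11 16 10))^5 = (16)(0 9 3 2 14 15 4)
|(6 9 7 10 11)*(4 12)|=10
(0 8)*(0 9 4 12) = (0 8 9 4 12) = [8, 1, 2, 3, 12, 5, 6, 7, 9, 4, 10, 11, 0]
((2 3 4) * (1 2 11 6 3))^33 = (1 2)(3 4 11 6)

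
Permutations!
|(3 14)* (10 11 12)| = 6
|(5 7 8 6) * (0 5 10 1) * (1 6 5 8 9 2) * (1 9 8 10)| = |(0 10 6 1)(2 9)(5 7 8)| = 12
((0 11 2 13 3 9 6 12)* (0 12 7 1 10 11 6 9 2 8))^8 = (0 6 7 1 10 11 8)(2 3 13)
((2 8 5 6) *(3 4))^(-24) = ((2 8 5 6)(3 4))^(-24) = (8)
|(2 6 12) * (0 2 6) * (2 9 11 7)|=|(0 9 11 7 2)(6 12)|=10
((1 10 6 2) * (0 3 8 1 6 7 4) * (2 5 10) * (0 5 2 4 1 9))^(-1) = (0 9 8 3)(1 7 10 5 4)(2 6)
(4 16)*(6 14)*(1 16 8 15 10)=(1 16 4 8 15 10)(6 14)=[0, 16, 2, 3, 8, 5, 14, 7, 15, 9, 1, 11, 12, 13, 6, 10, 4]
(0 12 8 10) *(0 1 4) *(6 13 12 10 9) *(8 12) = (0 10 1 4)(6 13 8 9) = [10, 4, 2, 3, 0, 5, 13, 7, 9, 6, 1, 11, 12, 8]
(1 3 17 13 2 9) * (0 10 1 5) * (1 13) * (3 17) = [10, 17, 9, 3, 4, 0, 6, 7, 8, 5, 13, 11, 12, 2, 14, 15, 16, 1] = (0 10 13 2 9 5)(1 17)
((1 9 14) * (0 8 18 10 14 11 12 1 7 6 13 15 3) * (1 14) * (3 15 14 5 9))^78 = (18)(5 11)(6 14)(7 13)(9 12)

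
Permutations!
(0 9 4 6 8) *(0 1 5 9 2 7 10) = (0 2 7 10)(1 5 9 4 6 8) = [2, 5, 7, 3, 6, 9, 8, 10, 1, 4, 0]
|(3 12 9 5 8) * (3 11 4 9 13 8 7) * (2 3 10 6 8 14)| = 40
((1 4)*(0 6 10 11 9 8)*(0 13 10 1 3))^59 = ((0 6 1 4 3)(8 13 10 11 9))^59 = (0 3 4 1 6)(8 9 11 10 13)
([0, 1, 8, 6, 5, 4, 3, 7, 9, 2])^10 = [0, 1, 8, 3, 4, 5, 6, 7, 9, 2]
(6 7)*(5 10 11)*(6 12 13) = (5 10 11)(6 7 12 13) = [0, 1, 2, 3, 4, 10, 7, 12, 8, 9, 11, 5, 13, 6]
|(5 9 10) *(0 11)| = 6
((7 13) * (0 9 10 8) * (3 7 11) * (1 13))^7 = ((0 9 10 8)(1 13 11 3 7))^7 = (0 8 10 9)(1 11 7 13 3)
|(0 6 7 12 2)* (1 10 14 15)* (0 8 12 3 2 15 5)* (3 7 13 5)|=|(0 6 13 5)(1 10 14 3 2 8 12 15)|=8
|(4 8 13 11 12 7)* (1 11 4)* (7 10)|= 15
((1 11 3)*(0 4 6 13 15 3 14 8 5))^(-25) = (0 14 3 6 5 11 15 4 8 1 13)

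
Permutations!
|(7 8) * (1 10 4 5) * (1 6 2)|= |(1 10 4 5 6 2)(7 8)|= 6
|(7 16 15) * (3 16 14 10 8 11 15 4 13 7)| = 10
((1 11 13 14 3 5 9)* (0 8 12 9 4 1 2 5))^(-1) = ((0 8 12 9 2 5 4 1 11 13 14 3))^(-1) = (0 3 14 13 11 1 4 5 2 9 12 8)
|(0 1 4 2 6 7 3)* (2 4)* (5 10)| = 6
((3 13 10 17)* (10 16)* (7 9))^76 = ((3 13 16 10 17)(7 9))^76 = (3 13 16 10 17)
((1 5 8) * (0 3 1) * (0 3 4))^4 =(8)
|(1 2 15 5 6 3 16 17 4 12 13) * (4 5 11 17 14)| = |(1 2 15 11 17 5 6 3 16 14 4 12 13)| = 13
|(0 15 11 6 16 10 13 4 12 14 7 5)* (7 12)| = 10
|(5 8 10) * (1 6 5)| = |(1 6 5 8 10)| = 5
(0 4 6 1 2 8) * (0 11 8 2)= (0 4 6 1)(8 11)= [4, 0, 2, 3, 6, 5, 1, 7, 11, 9, 10, 8]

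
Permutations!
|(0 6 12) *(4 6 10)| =|(0 10 4 6 12)| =5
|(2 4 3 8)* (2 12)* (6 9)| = |(2 4 3 8 12)(6 9)| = 10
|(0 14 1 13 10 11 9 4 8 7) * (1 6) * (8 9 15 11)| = 8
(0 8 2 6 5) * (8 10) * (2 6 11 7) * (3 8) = (0 10 3 8 6 5)(2 11 7) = [10, 1, 11, 8, 4, 0, 5, 2, 6, 9, 3, 7]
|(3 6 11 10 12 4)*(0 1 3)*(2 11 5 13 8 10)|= 10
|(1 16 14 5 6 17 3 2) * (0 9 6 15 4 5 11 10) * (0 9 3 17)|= 30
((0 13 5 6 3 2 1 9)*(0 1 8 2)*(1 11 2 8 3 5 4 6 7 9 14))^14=(14)(0 5 2 4 9)(3 6 11 13 7)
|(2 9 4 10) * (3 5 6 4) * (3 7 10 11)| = 20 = |(2 9 7 10)(3 5 6 4 11)|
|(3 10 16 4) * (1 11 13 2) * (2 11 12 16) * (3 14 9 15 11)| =12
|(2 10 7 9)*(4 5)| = |(2 10 7 9)(4 5)| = 4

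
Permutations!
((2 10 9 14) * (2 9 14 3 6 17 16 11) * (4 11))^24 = (2 3 4 14 17)(6 11 9 16 10)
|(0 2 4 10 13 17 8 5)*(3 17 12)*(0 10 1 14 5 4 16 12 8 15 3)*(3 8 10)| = 8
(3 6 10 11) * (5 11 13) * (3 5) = (3 6 10 13)(5 11) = [0, 1, 2, 6, 4, 11, 10, 7, 8, 9, 13, 5, 12, 3]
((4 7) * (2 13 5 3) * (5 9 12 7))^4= (2 7)(3 12)(4 13)(5 9)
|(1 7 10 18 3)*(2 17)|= 10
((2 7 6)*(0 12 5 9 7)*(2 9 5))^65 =(0 2 12)(6 7 9)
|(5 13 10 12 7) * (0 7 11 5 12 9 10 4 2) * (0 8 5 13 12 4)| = |(0 7 4 2 8 5 12 11 13)(9 10)| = 18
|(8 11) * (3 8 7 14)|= 5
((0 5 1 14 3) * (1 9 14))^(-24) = (0 5 9 14 3)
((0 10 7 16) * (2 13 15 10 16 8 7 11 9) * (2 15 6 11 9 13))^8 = (16)(6 13 11)(9 10 15)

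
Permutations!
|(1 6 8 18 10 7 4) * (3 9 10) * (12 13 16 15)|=|(1 6 8 18 3 9 10 7 4)(12 13 16 15)|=36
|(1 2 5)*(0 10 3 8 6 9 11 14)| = |(0 10 3 8 6 9 11 14)(1 2 5)| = 24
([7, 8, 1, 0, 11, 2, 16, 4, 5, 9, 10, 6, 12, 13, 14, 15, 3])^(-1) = (0 3 16 6 11 4 7)(1 2 5 8)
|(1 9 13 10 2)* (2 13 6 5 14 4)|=14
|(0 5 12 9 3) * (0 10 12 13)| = 12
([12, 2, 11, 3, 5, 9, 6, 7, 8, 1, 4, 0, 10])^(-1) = (0 11 2 1 9 5 4 10 12)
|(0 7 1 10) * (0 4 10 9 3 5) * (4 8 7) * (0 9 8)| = |(0 4 10)(1 8 7)(3 5 9)| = 3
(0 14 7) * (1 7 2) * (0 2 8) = (0 14 8)(1 7 2) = [14, 7, 1, 3, 4, 5, 6, 2, 0, 9, 10, 11, 12, 13, 8]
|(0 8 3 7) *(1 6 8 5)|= |(0 5 1 6 8 3 7)|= 7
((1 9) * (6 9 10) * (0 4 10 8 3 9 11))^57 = ((0 4 10 6 11)(1 8 3 9))^57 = (0 10 11 4 6)(1 8 3 9)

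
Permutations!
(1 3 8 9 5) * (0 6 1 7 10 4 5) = (0 6 1 3 8 9)(4 5 7 10) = [6, 3, 2, 8, 5, 7, 1, 10, 9, 0, 4]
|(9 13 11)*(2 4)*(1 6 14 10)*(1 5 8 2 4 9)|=|(1 6 14 10 5 8 2 9 13 11)|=10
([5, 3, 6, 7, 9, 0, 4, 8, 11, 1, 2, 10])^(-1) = (0 5)(1 9 4 6 2 10 11 8 7 3)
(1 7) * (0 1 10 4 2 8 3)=(0 1 7 10 4 2 8 3)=[1, 7, 8, 0, 2, 5, 6, 10, 3, 9, 4]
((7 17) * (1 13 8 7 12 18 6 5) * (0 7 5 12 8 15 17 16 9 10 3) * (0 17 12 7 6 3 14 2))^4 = (0 9)(1 18 5 12 8 15 17 13 3)(2 16)(6 10)(7 14) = ((0 6 7 16 9 10 14 2)(1 13 15 12 18 3 17 8 5))^4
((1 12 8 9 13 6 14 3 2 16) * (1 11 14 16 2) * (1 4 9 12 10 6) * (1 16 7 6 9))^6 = (1 14 13)(3 16 10)(4 11 9)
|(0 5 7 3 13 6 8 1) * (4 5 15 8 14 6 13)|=|(0 15 8 1)(3 4 5 7)(6 14)|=4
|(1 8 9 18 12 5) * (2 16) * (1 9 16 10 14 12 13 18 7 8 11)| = 18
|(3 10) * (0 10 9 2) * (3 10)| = 4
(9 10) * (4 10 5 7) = [0, 1, 2, 3, 10, 7, 6, 4, 8, 5, 9] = (4 10 9 5 7)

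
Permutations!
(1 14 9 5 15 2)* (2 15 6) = (15)(1 14 9 5 6 2) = [0, 14, 1, 3, 4, 6, 2, 7, 8, 5, 10, 11, 12, 13, 9, 15]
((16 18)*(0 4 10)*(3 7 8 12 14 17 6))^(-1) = ((0 4 10)(3 7 8 12 14 17 6)(16 18))^(-1) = (0 10 4)(3 6 17 14 12 8 7)(16 18)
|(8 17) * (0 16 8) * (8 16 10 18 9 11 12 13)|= |(0 10 18 9 11 12 13 8 17)|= 9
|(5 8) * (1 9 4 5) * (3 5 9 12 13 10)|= 14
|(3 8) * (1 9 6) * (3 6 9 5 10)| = |(1 5 10 3 8 6)| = 6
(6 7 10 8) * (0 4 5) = (0 4 5)(6 7 10 8) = [4, 1, 2, 3, 5, 0, 7, 10, 6, 9, 8]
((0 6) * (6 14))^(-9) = ((0 14 6))^(-9) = (14)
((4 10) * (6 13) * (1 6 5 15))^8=((1 6 13 5 15)(4 10))^8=(1 5 6 15 13)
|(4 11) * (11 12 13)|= 4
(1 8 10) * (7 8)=(1 7 8 10)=[0, 7, 2, 3, 4, 5, 6, 8, 10, 9, 1]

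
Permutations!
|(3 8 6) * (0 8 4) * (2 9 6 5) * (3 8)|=|(0 3 4)(2 9 6 8 5)|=15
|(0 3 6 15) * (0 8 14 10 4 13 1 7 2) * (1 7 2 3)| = |(0 1 2)(3 6 15 8 14 10 4 13 7)| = 9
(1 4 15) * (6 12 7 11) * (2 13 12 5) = (1 4 15)(2 13 12 7 11 6 5) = [0, 4, 13, 3, 15, 2, 5, 11, 8, 9, 10, 6, 7, 12, 14, 1]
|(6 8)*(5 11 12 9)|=4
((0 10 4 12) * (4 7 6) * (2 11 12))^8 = (12) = ((0 10 7 6 4 2 11 12))^8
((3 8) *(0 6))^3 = ((0 6)(3 8))^3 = (0 6)(3 8)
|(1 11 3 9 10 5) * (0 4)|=|(0 4)(1 11 3 9 10 5)|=6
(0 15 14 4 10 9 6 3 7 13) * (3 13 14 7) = [15, 1, 2, 3, 10, 5, 13, 14, 8, 6, 9, 11, 12, 0, 4, 7] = (0 15 7 14 4 10 9 6 13)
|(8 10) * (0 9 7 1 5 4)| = 6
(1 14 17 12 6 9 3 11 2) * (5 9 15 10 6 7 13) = (1 14 17 12 7 13 5 9 3 11 2)(6 15 10) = [0, 14, 1, 11, 4, 9, 15, 13, 8, 3, 6, 2, 7, 5, 17, 10, 16, 12]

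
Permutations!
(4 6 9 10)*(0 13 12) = [13, 1, 2, 3, 6, 5, 9, 7, 8, 10, 4, 11, 0, 12] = (0 13 12)(4 6 9 10)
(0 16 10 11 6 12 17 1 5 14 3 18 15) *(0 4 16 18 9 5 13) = (0 18 15 4 16 10 11 6 12 17 1 13)(3 9 5 14) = [18, 13, 2, 9, 16, 14, 12, 7, 8, 5, 11, 6, 17, 0, 3, 4, 10, 1, 15]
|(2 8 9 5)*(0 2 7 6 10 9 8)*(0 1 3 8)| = 5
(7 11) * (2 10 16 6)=(2 10 16 6)(7 11)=[0, 1, 10, 3, 4, 5, 2, 11, 8, 9, 16, 7, 12, 13, 14, 15, 6]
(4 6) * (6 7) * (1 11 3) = (1 11 3)(4 7 6) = [0, 11, 2, 1, 7, 5, 4, 6, 8, 9, 10, 3]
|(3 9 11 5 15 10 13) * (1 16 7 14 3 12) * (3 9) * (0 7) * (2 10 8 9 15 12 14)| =|(0 7 2 10 13 14 15 8 9 11 5 12 1 16)| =14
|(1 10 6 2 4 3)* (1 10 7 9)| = |(1 7 9)(2 4 3 10 6)| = 15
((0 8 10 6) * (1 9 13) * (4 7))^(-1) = ((0 8 10 6)(1 9 13)(4 7))^(-1) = (0 6 10 8)(1 13 9)(4 7)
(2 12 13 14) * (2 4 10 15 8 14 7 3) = (2 12 13 7 3)(4 10 15 8 14) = [0, 1, 12, 2, 10, 5, 6, 3, 14, 9, 15, 11, 13, 7, 4, 8]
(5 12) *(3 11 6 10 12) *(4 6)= [0, 1, 2, 11, 6, 3, 10, 7, 8, 9, 12, 4, 5]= (3 11 4 6 10 12 5)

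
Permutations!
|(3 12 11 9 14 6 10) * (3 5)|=8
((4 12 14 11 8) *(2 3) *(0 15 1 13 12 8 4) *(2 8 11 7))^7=(0 2 12 15 3 14 1 8 7 13)(4 11)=((0 15 1 13 12 14 7 2 3 8)(4 11))^7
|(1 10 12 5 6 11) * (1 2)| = |(1 10 12 5 6 11 2)| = 7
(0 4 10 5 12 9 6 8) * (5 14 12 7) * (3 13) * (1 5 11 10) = (0 4 1 5 7 11 10 14 12 9 6 8)(3 13) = [4, 5, 2, 13, 1, 7, 8, 11, 0, 6, 14, 10, 9, 3, 12]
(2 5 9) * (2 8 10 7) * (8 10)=[0, 1, 5, 3, 4, 9, 6, 2, 8, 10, 7]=(2 5 9 10 7)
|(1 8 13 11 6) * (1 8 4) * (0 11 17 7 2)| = |(0 11 6 8 13 17 7 2)(1 4)| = 8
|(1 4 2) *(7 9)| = 6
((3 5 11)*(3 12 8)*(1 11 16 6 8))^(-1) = (1 12 11)(3 8 6 16 5)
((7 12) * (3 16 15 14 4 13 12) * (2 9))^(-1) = (2 9)(3 7 12 13 4 14 15 16)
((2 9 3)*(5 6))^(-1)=((2 9 3)(5 6))^(-1)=(2 3 9)(5 6)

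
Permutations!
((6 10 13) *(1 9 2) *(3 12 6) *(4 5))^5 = ((1 9 2)(3 12 6 10 13)(4 5))^5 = (13)(1 2 9)(4 5)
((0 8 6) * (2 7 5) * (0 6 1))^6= ((0 8 1)(2 7 5))^6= (8)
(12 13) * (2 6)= (2 6)(12 13)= [0, 1, 6, 3, 4, 5, 2, 7, 8, 9, 10, 11, 13, 12]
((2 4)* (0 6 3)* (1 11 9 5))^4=(11)(0 6 3)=((0 6 3)(1 11 9 5)(2 4))^4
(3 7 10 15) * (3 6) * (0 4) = [4, 1, 2, 7, 0, 5, 3, 10, 8, 9, 15, 11, 12, 13, 14, 6] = (0 4)(3 7 10 15 6)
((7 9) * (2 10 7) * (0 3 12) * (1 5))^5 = ((0 3 12)(1 5)(2 10 7 9))^5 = (0 12 3)(1 5)(2 10 7 9)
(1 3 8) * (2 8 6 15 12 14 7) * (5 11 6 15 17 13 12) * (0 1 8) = (0 1 3 15 5 11 6 17 13 12 14 7 2) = [1, 3, 0, 15, 4, 11, 17, 2, 8, 9, 10, 6, 14, 12, 7, 5, 16, 13]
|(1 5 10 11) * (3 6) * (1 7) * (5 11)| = |(1 11 7)(3 6)(5 10)| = 6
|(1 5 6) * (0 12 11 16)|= |(0 12 11 16)(1 5 6)|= 12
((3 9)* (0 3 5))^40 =(9)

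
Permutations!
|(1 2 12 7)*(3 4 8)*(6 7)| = 15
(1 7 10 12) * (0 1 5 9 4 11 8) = [1, 7, 2, 3, 11, 9, 6, 10, 0, 4, 12, 8, 5] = (0 1 7 10 12 5 9 4 11 8)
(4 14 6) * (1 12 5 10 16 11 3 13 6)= (1 12 5 10 16 11 3 13 6 4 14)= [0, 12, 2, 13, 14, 10, 4, 7, 8, 9, 16, 3, 5, 6, 1, 15, 11]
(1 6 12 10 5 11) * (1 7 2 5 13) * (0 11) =(0 11 7 2 5)(1 6 12 10 13) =[11, 6, 5, 3, 4, 0, 12, 2, 8, 9, 13, 7, 10, 1]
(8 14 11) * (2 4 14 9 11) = (2 4 14)(8 9 11) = [0, 1, 4, 3, 14, 5, 6, 7, 9, 11, 10, 8, 12, 13, 2]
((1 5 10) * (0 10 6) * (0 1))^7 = ((0 10)(1 5 6))^7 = (0 10)(1 5 6)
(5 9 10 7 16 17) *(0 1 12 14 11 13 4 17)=(0 1 12 14 11 13 4 17 5 9 10 7 16)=[1, 12, 2, 3, 17, 9, 6, 16, 8, 10, 7, 13, 14, 4, 11, 15, 0, 5]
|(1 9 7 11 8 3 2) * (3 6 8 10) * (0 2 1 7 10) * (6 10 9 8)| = |(0 2 7 11)(1 8 10 3)| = 4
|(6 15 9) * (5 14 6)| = |(5 14 6 15 9)| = 5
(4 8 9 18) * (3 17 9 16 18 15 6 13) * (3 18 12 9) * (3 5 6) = (3 17 5 6 13 18 4 8 16 12 9 15) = [0, 1, 2, 17, 8, 6, 13, 7, 16, 15, 10, 11, 9, 18, 14, 3, 12, 5, 4]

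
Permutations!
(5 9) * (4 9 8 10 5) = (4 9)(5 8 10) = [0, 1, 2, 3, 9, 8, 6, 7, 10, 4, 5]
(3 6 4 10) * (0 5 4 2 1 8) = [5, 8, 1, 6, 10, 4, 2, 7, 0, 9, 3] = (0 5 4 10 3 6 2 1 8)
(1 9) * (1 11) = (1 9 11) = [0, 9, 2, 3, 4, 5, 6, 7, 8, 11, 10, 1]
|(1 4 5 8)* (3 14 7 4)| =7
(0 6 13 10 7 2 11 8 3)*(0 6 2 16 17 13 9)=[2, 1, 11, 6, 4, 5, 9, 16, 3, 0, 7, 8, 12, 10, 14, 15, 17, 13]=(0 2 11 8 3 6 9)(7 16 17 13 10)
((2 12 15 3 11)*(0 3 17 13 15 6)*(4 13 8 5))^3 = ((0 3 11 2 12 6)(4 13 15 17 8 5))^3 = (0 2)(3 12)(4 17)(5 15)(6 11)(8 13)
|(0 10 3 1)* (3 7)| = |(0 10 7 3 1)| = 5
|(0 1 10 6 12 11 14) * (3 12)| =8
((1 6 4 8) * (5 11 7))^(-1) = (1 8 4 6)(5 7 11)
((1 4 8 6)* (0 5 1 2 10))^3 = ((0 5 1 4 8 6 2 10))^3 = (0 4 2 5 8 10 1 6)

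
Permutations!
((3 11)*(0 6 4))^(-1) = (0 4 6)(3 11)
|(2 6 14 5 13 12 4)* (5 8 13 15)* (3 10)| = 14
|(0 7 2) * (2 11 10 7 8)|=3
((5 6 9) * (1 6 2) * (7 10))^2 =(10)(1 9 2 6 5)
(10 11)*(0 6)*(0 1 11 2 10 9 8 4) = (0 6 1 11 9 8 4)(2 10) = [6, 11, 10, 3, 0, 5, 1, 7, 4, 8, 2, 9]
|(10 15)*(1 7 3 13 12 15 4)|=8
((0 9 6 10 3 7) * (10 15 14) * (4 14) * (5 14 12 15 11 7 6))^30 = (15)(0 14 6)(3 7 5)(9 10 11)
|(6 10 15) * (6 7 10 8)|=6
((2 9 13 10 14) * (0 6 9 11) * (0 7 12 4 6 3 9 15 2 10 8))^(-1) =((0 3 9 13 8)(2 11 7 12 4 6 15)(10 14))^(-1) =(0 8 13 9 3)(2 15 6 4 12 7 11)(10 14)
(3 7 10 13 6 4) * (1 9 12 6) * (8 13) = (1 9 12 6 4 3 7 10 8 13) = [0, 9, 2, 7, 3, 5, 4, 10, 13, 12, 8, 11, 6, 1]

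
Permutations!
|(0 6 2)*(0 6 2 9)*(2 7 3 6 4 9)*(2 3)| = 10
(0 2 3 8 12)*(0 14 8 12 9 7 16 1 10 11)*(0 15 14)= (0 2 3 12)(1 10 11 15 14 8 9 7 16)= [2, 10, 3, 12, 4, 5, 6, 16, 9, 7, 11, 15, 0, 13, 8, 14, 1]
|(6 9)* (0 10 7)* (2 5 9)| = |(0 10 7)(2 5 9 6)| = 12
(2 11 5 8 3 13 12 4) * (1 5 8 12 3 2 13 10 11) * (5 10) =(1 10 11 8 2)(3 5 12 4 13) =[0, 10, 1, 5, 13, 12, 6, 7, 2, 9, 11, 8, 4, 3]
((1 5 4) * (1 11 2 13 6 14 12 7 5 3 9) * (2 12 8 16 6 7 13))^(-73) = ((1 3 9)(4 11 12 13 7 5)(6 14 8 16))^(-73) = (1 9 3)(4 5 7 13 12 11)(6 16 8 14)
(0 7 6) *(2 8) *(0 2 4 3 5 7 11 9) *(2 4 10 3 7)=(0 11 9)(2 8 10 3 5)(4 7 6)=[11, 1, 8, 5, 7, 2, 4, 6, 10, 0, 3, 9]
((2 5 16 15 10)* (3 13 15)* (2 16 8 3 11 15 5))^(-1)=((3 13 5 8)(10 16 11 15))^(-1)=(3 8 5 13)(10 15 11 16)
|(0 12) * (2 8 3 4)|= 4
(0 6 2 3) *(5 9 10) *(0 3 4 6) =(2 4 6)(5 9 10) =[0, 1, 4, 3, 6, 9, 2, 7, 8, 10, 5]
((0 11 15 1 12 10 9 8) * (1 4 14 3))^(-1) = (0 8 9 10 12 1 3 14 4 15 11)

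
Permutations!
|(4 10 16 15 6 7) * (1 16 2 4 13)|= |(1 16 15 6 7 13)(2 4 10)|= 6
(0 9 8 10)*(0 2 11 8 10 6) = [9, 1, 11, 3, 4, 5, 0, 7, 6, 10, 2, 8] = (0 9 10 2 11 8 6)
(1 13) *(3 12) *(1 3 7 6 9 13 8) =(1 8)(3 12 7 6 9 13) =[0, 8, 2, 12, 4, 5, 9, 6, 1, 13, 10, 11, 7, 3]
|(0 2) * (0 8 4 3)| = |(0 2 8 4 3)| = 5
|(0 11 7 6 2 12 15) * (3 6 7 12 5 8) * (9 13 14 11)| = |(0 9 13 14 11 12 15)(2 5 8 3 6)| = 35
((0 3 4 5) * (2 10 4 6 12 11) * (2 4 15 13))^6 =(0 5 4 11 12 6 3)(2 15)(10 13)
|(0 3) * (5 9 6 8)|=4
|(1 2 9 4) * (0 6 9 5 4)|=12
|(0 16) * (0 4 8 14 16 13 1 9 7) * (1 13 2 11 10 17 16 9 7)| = |(0 2 11 10 17 16 4 8 14 9 1 7)| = 12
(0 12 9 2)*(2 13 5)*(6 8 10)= (0 12 9 13 5 2)(6 8 10)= [12, 1, 0, 3, 4, 2, 8, 7, 10, 13, 6, 11, 9, 5]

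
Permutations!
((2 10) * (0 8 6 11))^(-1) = ((0 8 6 11)(2 10))^(-1) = (0 11 6 8)(2 10)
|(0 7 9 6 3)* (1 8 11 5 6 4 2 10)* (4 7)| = 10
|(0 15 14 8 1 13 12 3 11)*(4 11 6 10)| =|(0 15 14 8 1 13 12 3 6 10 4 11)| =12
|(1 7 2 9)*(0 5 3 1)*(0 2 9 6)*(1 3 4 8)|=|(0 5 4 8 1 7 9 2 6)|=9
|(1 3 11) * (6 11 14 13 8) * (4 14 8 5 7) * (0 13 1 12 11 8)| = |(0 13 5 7 4 14 1 3)(6 8)(11 12)| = 8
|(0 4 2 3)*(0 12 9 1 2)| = |(0 4)(1 2 3 12 9)| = 10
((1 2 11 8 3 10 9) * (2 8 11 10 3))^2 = ((11)(1 8 2 10 9))^2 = (11)(1 2 9 8 10)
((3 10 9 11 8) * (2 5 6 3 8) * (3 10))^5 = ((2 5 6 10 9 11))^5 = (2 11 9 10 6 5)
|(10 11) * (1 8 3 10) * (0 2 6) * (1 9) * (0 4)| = |(0 2 6 4)(1 8 3 10 11 9)| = 12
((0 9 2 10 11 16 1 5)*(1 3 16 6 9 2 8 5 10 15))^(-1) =((0 2 15 1 10 11 6 9 8 5)(3 16))^(-1) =(0 5 8 9 6 11 10 1 15 2)(3 16)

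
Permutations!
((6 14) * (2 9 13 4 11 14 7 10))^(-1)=(2 10 7 6 14 11 4 13 9)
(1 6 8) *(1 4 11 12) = [0, 6, 2, 3, 11, 5, 8, 7, 4, 9, 10, 12, 1] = (1 6 8 4 11 12)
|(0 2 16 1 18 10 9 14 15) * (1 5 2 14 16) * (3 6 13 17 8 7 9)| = |(0 14 15)(1 18 10 3 6 13 17 8 7 9 16 5 2)| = 39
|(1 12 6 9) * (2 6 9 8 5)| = |(1 12 9)(2 6 8 5)| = 12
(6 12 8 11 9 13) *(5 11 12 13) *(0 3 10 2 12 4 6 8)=(0 3 10 2 12)(4 6 13 8)(5 11 9)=[3, 1, 12, 10, 6, 11, 13, 7, 4, 5, 2, 9, 0, 8]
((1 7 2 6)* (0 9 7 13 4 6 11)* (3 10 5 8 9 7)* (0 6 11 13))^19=((0 7 2 13 4 11 6 1)(3 10 5 8 9))^19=(0 13 6 7 4 1 2 11)(3 9 8 5 10)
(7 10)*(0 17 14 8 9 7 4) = (0 17 14 8 9 7 10 4) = [17, 1, 2, 3, 0, 5, 6, 10, 9, 7, 4, 11, 12, 13, 8, 15, 16, 14]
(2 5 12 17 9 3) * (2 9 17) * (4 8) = (17)(2 5 12)(3 9)(4 8) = [0, 1, 5, 9, 8, 12, 6, 7, 4, 3, 10, 11, 2, 13, 14, 15, 16, 17]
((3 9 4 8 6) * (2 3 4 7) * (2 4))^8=((2 3 9 7 4 8 6))^8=(2 3 9 7 4 8 6)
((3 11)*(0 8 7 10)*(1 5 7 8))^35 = ((0 1 5 7 10)(3 11))^35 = (3 11)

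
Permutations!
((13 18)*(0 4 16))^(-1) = ((0 4 16)(13 18))^(-1) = (0 16 4)(13 18)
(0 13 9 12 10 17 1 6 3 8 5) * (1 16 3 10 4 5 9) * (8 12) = (0 13 1 6 10 17 16 3 12 4 5)(8 9) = [13, 6, 2, 12, 5, 0, 10, 7, 9, 8, 17, 11, 4, 1, 14, 15, 3, 16]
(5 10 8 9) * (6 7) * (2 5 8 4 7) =(2 5 10 4 7 6)(8 9) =[0, 1, 5, 3, 7, 10, 2, 6, 9, 8, 4]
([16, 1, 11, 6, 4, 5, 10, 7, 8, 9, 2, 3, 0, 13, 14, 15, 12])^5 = (0 12 16)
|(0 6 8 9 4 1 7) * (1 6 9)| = 7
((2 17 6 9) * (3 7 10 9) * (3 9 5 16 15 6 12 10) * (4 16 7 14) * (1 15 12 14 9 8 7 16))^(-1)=((1 15 6 8 7 3 9 2 17 14 4)(5 16 12 10))^(-1)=(1 4 14 17 2 9 3 7 8 6 15)(5 10 12 16)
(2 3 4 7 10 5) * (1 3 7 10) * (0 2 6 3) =[2, 0, 7, 4, 10, 6, 3, 1, 8, 9, 5] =(0 2 7 1)(3 4 10 5 6)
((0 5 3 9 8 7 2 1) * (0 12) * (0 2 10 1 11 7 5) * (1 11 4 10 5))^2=(1 2 10 7 3 8 12 4 11 5 9)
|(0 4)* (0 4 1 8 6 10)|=5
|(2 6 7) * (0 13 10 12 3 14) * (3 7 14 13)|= 9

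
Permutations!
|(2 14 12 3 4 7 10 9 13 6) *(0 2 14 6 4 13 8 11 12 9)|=|(0 2 6 14 9 8 11 12 3 13 4 7 10)|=13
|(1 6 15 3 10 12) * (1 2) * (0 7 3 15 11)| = |(15)(0 7 3 10 12 2 1 6 11)| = 9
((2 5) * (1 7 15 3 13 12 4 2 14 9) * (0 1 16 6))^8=(0 2 7 14 3 16 12)(1 5 15 9 13 6 4)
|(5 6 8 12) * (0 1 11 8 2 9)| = |(0 1 11 8 12 5 6 2 9)| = 9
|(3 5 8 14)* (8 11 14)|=|(3 5 11 14)|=4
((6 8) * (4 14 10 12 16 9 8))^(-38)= (4 10 16 8)(6 14 12 9)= ((4 14 10 12 16 9 8 6))^(-38)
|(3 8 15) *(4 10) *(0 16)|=6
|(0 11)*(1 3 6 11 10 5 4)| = |(0 10 5 4 1 3 6 11)| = 8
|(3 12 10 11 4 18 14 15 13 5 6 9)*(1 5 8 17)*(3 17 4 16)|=|(1 5 6 9 17)(3 12 10 11 16)(4 18 14 15 13 8)|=30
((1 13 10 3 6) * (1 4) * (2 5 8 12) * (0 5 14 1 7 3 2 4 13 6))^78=(14)(0 5 8 12 4 7 3)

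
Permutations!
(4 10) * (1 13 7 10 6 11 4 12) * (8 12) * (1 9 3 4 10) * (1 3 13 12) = [0, 12, 2, 4, 6, 5, 11, 3, 1, 13, 8, 10, 9, 7] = (1 12 9 13 7 3 4 6 11 10 8)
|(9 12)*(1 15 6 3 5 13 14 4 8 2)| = |(1 15 6 3 5 13 14 4 8 2)(9 12)| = 10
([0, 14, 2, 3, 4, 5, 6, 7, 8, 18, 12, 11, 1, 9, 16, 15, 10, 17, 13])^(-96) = [0, 12, 2, 3, 4, 5, 6, 7, 8, 9, 16, 11, 10, 13, 1, 15, 14, 17, 18]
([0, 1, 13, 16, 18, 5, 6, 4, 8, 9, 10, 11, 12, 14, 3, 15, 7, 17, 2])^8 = [0, 1, 2, 3, 4, 5, 6, 7, 8, 9, 10, 11, 12, 13, 14, 15, 16, 17, 18]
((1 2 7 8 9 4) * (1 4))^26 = (1 2 7 8 9)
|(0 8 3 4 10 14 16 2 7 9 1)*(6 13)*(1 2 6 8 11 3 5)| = 12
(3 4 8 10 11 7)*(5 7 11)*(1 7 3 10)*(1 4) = (11)(1 7 10 5 3)(4 8) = [0, 7, 2, 1, 8, 3, 6, 10, 4, 9, 5, 11]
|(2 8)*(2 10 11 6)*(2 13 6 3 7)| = 6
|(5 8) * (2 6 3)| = 6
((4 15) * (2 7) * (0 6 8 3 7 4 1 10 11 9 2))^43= ((0 6 8 3 7)(1 10 11 9 2 4 15))^43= (0 3 6 7 8)(1 10 11 9 2 4 15)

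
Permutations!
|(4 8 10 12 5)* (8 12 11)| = |(4 12 5)(8 10 11)| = 3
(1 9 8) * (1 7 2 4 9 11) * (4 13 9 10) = [0, 11, 13, 3, 10, 5, 6, 2, 7, 8, 4, 1, 12, 9] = (1 11)(2 13 9 8 7)(4 10)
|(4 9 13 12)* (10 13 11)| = 6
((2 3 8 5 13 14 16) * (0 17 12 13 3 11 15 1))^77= (0 11 14 17 15 16 12 1 2 13)(3 5 8)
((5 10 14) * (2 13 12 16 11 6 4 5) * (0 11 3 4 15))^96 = (2 5 16)(3 13 10)(4 12 14)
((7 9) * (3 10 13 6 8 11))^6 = ((3 10 13 6 8 11)(7 9))^6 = (13)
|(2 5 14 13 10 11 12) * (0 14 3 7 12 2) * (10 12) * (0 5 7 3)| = 20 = |(0 14 13 12 5)(2 7 10 11)|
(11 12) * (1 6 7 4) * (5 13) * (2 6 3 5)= (1 3 5 13 2 6 7 4)(11 12)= [0, 3, 6, 5, 1, 13, 7, 4, 8, 9, 10, 12, 11, 2]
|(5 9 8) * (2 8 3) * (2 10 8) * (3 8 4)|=|(3 10 4)(5 9 8)|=3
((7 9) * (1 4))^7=((1 4)(7 9))^7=(1 4)(7 9)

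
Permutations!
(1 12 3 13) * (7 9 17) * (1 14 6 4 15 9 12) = (3 13 14 6 4 15 9 17 7 12) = [0, 1, 2, 13, 15, 5, 4, 12, 8, 17, 10, 11, 3, 14, 6, 9, 16, 7]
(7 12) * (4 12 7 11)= (4 12 11)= [0, 1, 2, 3, 12, 5, 6, 7, 8, 9, 10, 4, 11]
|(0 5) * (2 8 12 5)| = |(0 2 8 12 5)| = 5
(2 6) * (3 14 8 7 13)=(2 6)(3 14 8 7 13)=[0, 1, 6, 14, 4, 5, 2, 13, 7, 9, 10, 11, 12, 3, 8]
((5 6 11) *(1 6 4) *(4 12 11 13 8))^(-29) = (1 6 13 8 4)(5 12 11)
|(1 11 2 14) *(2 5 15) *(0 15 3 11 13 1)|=12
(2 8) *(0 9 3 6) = [9, 1, 8, 6, 4, 5, 0, 7, 2, 3] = (0 9 3 6)(2 8)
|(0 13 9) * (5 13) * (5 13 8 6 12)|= |(0 13 9)(5 8 6 12)|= 12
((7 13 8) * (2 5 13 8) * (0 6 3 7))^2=(0 3 8 6 7)(2 13 5)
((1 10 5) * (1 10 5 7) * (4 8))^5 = (1 5 10 7)(4 8)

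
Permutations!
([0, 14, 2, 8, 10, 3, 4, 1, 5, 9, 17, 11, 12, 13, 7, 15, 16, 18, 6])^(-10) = [0, 7, 2, 5, 4, 8, 6, 14, 3, 9, 10, 11, 12, 13, 1, 15, 16, 17, 18]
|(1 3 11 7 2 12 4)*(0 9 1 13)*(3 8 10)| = |(0 9 1 8 10 3 11 7 2 12 4 13)| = 12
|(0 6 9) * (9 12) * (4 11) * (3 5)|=4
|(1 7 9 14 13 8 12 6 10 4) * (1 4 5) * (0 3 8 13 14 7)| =8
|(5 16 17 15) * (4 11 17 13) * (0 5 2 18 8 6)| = |(0 5 16 13 4 11 17 15 2 18 8 6)| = 12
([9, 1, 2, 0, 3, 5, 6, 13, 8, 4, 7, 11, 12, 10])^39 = (13)(0 3 4 9)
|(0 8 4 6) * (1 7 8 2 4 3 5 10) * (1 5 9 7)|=|(0 2 4 6)(3 9 7 8)(5 10)|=4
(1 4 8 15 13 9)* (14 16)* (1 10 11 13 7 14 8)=[0, 4, 2, 3, 1, 5, 6, 14, 15, 10, 11, 13, 12, 9, 16, 7, 8]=(1 4)(7 14 16 8 15)(9 10 11 13)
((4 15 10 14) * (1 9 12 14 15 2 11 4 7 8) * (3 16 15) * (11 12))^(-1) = ((1 9 11 4 2 12 14 7 8)(3 16 15 10))^(-1) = (1 8 7 14 12 2 4 11 9)(3 10 15 16)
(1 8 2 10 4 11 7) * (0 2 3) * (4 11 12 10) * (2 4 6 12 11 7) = (0 4 11 2 6 12 10 7 1 8 3) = [4, 8, 6, 0, 11, 5, 12, 1, 3, 9, 7, 2, 10]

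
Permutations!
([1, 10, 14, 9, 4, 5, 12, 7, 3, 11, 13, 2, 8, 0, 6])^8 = [0, 1, 2, 3, 4, 5, 6, 7, 8, 9, 10, 11, 12, 13, 14]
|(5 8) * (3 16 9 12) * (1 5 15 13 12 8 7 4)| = 28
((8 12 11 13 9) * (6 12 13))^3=((6 12 11)(8 13 9))^3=(13)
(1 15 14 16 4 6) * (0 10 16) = (0 10 16 4 6 1 15 14) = [10, 15, 2, 3, 6, 5, 1, 7, 8, 9, 16, 11, 12, 13, 0, 14, 4]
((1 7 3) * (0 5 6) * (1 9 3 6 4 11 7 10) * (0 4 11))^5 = (0 4 6 7 11 5)(1 10)(3 9)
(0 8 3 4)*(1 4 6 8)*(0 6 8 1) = (1 4 6)(3 8) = [0, 4, 2, 8, 6, 5, 1, 7, 3]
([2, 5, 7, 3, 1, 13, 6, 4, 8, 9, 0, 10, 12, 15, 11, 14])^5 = [5, 11, 13, 3, 14, 10, 6, 15, 8, 9, 1, 4, 12, 0, 7, 2]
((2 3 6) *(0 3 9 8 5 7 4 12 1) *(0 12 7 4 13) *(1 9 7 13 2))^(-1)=(0 13 4 5 8 9 12 1 6 3)(2 7)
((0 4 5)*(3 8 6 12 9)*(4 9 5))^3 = (0 8 5 3 12 9 6)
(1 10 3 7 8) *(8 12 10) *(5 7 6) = (1 8)(3 6 5 7 12 10) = [0, 8, 2, 6, 4, 7, 5, 12, 1, 9, 3, 11, 10]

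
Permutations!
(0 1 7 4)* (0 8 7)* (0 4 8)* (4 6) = (0 1 6 4)(7 8) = [1, 6, 2, 3, 0, 5, 4, 8, 7]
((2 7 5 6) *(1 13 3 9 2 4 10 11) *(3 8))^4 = (1 9 6)(2 4 13)(3 5 11)(7 10 8)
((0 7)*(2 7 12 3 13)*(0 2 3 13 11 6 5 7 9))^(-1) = ((0 12 13 3 11 6 5 7 2 9))^(-1) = (0 9 2 7 5 6 11 3 13 12)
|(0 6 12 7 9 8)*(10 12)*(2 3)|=|(0 6 10 12 7 9 8)(2 3)|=14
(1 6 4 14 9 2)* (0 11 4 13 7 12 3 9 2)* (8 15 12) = (0 11 4 14 2 1 6 13 7 8 15 12 3 9) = [11, 6, 1, 9, 14, 5, 13, 8, 15, 0, 10, 4, 3, 7, 2, 12]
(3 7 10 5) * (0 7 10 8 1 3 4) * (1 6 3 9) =(0 7 8 6 3 10 5 4)(1 9) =[7, 9, 2, 10, 0, 4, 3, 8, 6, 1, 5]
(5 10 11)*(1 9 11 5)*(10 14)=(1 9 11)(5 14 10)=[0, 9, 2, 3, 4, 14, 6, 7, 8, 11, 5, 1, 12, 13, 10]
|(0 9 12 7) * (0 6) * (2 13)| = 10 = |(0 9 12 7 6)(2 13)|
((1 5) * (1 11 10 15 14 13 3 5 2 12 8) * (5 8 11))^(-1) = ((1 2 12 11 10 15 14 13 3 8))^(-1) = (1 8 3 13 14 15 10 11 12 2)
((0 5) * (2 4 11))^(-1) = (0 5)(2 11 4)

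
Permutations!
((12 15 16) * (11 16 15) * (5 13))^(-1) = ((5 13)(11 16 12))^(-1) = (5 13)(11 12 16)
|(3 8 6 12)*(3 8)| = 3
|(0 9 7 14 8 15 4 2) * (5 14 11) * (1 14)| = |(0 9 7 11 5 1 14 8 15 4 2)| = 11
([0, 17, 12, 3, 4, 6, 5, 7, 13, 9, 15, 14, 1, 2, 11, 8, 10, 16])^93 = [0, 10, 17, 3, 4, 6, 5, 7, 12, 9, 13, 14, 16, 1, 11, 2, 8, 15]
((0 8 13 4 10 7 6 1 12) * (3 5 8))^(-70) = (0 7 8 12 10 5 1 4 3 6 13)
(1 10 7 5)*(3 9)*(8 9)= [0, 10, 2, 8, 4, 1, 6, 5, 9, 3, 7]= (1 10 7 5)(3 8 9)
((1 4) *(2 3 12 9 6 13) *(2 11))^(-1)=((1 4)(2 3 12 9 6 13 11))^(-1)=(1 4)(2 11 13 6 9 12 3)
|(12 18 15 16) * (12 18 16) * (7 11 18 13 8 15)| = |(7 11 18)(8 15 12 16 13)| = 15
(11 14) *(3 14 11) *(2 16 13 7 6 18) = [0, 1, 16, 14, 4, 5, 18, 6, 8, 9, 10, 11, 12, 7, 3, 15, 13, 17, 2] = (2 16 13 7 6 18)(3 14)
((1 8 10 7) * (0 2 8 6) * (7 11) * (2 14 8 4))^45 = ((0 14 8 10 11 7 1 6)(2 4))^45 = (0 7 8 6 11 14 1 10)(2 4)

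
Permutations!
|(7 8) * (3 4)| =|(3 4)(7 8)| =2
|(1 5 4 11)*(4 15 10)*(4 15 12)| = 10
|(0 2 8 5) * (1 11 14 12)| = |(0 2 8 5)(1 11 14 12)| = 4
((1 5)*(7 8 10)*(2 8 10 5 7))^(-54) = ((1 7 10 2 8 5))^(-54) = (10)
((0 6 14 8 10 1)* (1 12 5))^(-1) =(0 1 5 12 10 8 14 6)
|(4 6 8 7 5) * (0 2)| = |(0 2)(4 6 8 7 5)| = 10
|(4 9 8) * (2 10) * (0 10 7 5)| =15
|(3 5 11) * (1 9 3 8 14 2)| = 8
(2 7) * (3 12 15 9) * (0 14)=[14, 1, 7, 12, 4, 5, 6, 2, 8, 3, 10, 11, 15, 13, 0, 9]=(0 14)(2 7)(3 12 15 9)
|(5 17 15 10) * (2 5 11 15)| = 3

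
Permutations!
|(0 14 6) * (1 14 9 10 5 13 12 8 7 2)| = |(0 9 10 5 13 12 8 7 2 1 14 6)| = 12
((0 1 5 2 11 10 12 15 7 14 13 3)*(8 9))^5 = (0 10 13 2 7 1 12 3 11 14 5 15)(8 9)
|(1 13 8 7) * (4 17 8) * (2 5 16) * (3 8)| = 21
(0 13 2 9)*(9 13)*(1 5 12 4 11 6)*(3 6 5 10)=(0 9)(1 10 3 6)(2 13)(4 11 5 12)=[9, 10, 13, 6, 11, 12, 1, 7, 8, 0, 3, 5, 4, 2]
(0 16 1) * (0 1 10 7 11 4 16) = (4 16 10 7 11) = [0, 1, 2, 3, 16, 5, 6, 11, 8, 9, 7, 4, 12, 13, 14, 15, 10]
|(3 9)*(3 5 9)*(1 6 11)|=|(1 6 11)(5 9)|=6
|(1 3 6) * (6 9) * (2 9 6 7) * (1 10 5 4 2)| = 9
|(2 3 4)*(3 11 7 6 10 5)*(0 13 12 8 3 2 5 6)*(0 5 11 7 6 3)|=|(0 13 12 8)(2 7 5)(3 4 11 6 10)|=60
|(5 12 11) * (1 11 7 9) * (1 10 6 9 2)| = |(1 11 5 12 7 2)(6 9 10)| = 6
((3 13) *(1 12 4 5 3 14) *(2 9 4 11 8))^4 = (1 2 3 12 9 13 11 4 14 8 5)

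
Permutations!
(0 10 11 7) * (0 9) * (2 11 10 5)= (0 5 2 11 7 9)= [5, 1, 11, 3, 4, 2, 6, 9, 8, 0, 10, 7]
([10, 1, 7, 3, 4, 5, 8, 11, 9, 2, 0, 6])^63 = [10, 1, 6, 3, 4, 5, 2, 8, 7, 11, 0, 9]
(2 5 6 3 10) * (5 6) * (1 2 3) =(1 2 6)(3 10) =[0, 2, 6, 10, 4, 5, 1, 7, 8, 9, 3]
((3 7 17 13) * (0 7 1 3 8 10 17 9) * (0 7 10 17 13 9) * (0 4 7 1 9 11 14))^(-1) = ((0 10 13 8 17 11 14)(1 3 9)(4 7))^(-1) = (0 14 11 17 8 13 10)(1 9 3)(4 7)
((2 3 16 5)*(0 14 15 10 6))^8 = (16)(0 10 14 6 15) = ((0 14 15 10 6)(2 3 16 5))^8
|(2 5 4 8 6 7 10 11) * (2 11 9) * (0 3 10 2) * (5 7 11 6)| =12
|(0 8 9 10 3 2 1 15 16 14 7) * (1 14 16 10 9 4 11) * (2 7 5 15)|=12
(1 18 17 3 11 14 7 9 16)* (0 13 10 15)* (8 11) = (0 13 10 15)(1 18 17 3 8 11 14 7 9 16) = [13, 18, 2, 8, 4, 5, 6, 9, 11, 16, 15, 14, 12, 10, 7, 0, 1, 3, 17]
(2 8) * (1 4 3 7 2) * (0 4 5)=(0 4 3 7 2 8 1 5)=[4, 5, 8, 7, 3, 0, 6, 2, 1]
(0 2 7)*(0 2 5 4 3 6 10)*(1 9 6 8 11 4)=(0 5 1 9 6 10)(2 7)(3 8 11 4)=[5, 9, 7, 8, 3, 1, 10, 2, 11, 6, 0, 4]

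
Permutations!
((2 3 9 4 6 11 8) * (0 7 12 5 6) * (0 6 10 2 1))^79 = ((0 7 12 5 10 2 3 9 4 6 11 8 1))^79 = (0 7 12 5 10 2 3 9 4 6 11 8 1)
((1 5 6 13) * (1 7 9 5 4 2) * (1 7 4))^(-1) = ((2 7 9 5 6 13 4))^(-1) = (2 4 13 6 5 9 7)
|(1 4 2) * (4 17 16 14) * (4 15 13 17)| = 15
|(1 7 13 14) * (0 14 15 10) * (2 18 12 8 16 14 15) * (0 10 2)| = |(0 15 2 18 12 8 16 14 1 7 13)| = 11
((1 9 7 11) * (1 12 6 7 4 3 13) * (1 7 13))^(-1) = (1 3 4 9)(6 12 11 7 13)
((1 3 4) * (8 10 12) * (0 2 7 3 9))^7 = (8 10 12)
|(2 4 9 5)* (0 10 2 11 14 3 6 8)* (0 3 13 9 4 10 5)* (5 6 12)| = 10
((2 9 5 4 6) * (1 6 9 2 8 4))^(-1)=((1 6 8 4 9 5))^(-1)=(1 5 9 4 8 6)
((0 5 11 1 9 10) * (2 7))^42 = (11)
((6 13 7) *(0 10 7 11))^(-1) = ((0 10 7 6 13 11))^(-1) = (0 11 13 6 7 10)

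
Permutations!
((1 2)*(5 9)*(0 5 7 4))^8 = (0 7 5 4 9)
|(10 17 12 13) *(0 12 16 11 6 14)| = 9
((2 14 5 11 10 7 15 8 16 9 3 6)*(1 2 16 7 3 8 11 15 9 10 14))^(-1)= ((1 2)(3 6 16 10)(5 15 11 14)(7 9 8))^(-1)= (1 2)(3 10 16 6)(5 14 11 15)(7 8 9)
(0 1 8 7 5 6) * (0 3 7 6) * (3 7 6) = [1, 8, 2, 6, 4, 0, 7, 5, 3] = (0 1 8 3 6 7 5)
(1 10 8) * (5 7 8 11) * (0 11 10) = (0 11 5 7 8 1) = [11, 0, 2, 3, 4, 7, 6, 8, 1, 9, 10, 5]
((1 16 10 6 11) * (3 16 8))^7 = ((1 8 3 16 10 6 11))^7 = (16)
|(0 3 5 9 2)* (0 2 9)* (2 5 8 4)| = 6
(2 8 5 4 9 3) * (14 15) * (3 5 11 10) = (2 8 11 10 3)(4 9 5)(14 15) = [0, 1, 8, 2, 9, 4, 6, 7, 11, 5, 3, 10, 12, 13, 15, 14]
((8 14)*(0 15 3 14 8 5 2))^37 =((0 15 3 14 5 2))^37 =(0 15 3 14 5 2)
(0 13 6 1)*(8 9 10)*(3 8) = [13, 0, 2, 8, 4, 5, 1, 7, 9, 10, 3, 11, 12, 6] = (0 13 6 1)(3 8 9 10)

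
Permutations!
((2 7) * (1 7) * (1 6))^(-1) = ((1 7 2 6))^(-1) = (1 6 2 7)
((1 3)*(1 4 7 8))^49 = ((1 3 4 7 8))^49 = (1 8 7 4 3)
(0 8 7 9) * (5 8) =(0 5 8 7 9) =[5, 1, 2, 3, 4, 8, 6, 9, 7, 0]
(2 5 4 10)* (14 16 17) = (2 5 4 10)(14 16 17) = [0, 1, 5, 3, 10, 4, 6, 7, 8, 9, 2, 11, 12, 13, 16, 15, 17, 14]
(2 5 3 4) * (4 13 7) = [0, 1, 5, 13, 2, 3, 6, 4, 8, 9, 10, 11, 12, 7] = (2 5 3 13 7 4)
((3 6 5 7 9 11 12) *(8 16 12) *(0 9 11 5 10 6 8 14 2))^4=((0 9 5 7 11 14 2)(3 8 16 12)(6 10))^4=(16)(0 11 9 14 5 2 7)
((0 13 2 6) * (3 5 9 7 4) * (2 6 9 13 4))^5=(0 6 13 5 3 4)(2 7 9)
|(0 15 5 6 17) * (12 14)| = |(0 15 5 6 17)(12 14)| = 10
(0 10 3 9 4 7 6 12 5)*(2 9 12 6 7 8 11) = [10, 1, 9, 12, 8, 0, 6, 7, 11, 4, 3, 2, 5] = (0 10 3 12 5)(2 9 4 8 11)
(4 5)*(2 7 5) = (2 7 5 4) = [0, 1, 7, 3, 2, 4, 6, 5]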